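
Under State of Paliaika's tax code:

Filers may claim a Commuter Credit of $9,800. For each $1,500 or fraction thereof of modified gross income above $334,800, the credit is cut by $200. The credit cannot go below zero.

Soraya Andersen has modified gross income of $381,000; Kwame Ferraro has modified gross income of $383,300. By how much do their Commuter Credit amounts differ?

Soraya ($381,000): Commuter Credit: income exceeds $334,800 by $46,200, which is 31 full-or-partial $1,500 increments; reduction = 31 × $200 = $6,200, leaving $3,600.
Kwame ($383,300): Commuter Credit: income exceeds $334,800 by $48,500, which is 33 full-or-partial $1,500 increments; reduction = 33 × $200 = $6,600, leaving $3,200.
Difference: |$3,600 − $3,200| = $400.

$400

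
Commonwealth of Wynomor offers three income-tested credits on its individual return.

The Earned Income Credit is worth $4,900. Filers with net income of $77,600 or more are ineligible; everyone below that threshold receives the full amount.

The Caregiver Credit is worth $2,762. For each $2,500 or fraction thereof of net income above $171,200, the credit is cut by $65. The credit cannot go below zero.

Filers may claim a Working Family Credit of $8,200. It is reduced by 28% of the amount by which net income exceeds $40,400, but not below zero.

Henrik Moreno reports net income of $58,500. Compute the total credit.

$10,794

Earned Income Credit: $58,500 is below the $77,600 cutoff, so the full $4,900 applies.
Caregiver Credit: $58,500 is at or below the $171,200 threshold, so the full $2,762 applies.
Working Family Credit: 28% of the $18,100 excess over $40,400 is $5,068; credit = $8,200 − $5,068 = $3,132.
Total: $4,900 + $2,762 + $3,132 = $10,794.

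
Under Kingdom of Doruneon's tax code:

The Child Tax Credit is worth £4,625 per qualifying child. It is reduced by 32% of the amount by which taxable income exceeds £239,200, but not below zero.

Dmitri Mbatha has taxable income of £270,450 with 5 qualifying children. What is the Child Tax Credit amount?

£13,125

Child Tax Credit: base = 5 × £4,625 = £23,125. 32% of the £31,250 excess over £239,200 is £10,000; credit = £23,125 − £10,000 = £13,125.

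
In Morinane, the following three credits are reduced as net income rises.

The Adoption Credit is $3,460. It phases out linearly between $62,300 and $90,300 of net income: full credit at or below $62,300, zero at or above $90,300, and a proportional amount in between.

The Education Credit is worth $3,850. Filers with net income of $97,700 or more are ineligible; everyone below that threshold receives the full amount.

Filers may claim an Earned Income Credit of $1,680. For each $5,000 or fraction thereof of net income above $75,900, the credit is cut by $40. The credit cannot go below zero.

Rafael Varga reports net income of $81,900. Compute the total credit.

$6,488

Adoption Credit: $81,900 is $19,600 into a $28,000 phase-out range, leaving 8,400/28,000 of the credit: $3,460 × 8,400/28,000 = $1,038.
Education Credit: $81,900 is below the $97,700 cutoff, so the full $3,850 applies.
Earned Income Credit: income exceeds $75,900 by $6,000, which is 2 full-or-partial $5,000 increments; reduction = 2 × $40 = $80, leaving $1,600.
Total: $1,038 + $3,850 + $1,600 = $6,488.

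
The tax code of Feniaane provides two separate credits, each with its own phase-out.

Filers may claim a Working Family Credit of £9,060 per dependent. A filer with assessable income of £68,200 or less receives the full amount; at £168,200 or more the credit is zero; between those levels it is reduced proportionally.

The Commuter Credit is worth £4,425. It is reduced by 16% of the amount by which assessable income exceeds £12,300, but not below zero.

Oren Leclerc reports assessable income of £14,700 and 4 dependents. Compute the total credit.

£40,281

Working Family Credit: base = 4 × £9,060 = £36,240. £14,700 is at or below the £68,200 threshold, so the full £36,240 applies.
Commuter Credit: 16% of the £2,400 excess over £12,300 is £384; credit = £4,425 − £384 = £4,041.
Total: £36,240 + £4,041 = £40,281.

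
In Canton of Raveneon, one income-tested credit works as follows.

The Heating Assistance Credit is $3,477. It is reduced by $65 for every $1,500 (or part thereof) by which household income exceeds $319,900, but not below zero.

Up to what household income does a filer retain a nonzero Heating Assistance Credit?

After 53 increments the reduction is 53 × $65 = $3,445, leaving $32; one more increment wipes it out. Increment 53 ends at excess 53 × $1,500 = $79,500, so the highest qualifying income is $319,900 + $79,500 = $399,400.

$399,400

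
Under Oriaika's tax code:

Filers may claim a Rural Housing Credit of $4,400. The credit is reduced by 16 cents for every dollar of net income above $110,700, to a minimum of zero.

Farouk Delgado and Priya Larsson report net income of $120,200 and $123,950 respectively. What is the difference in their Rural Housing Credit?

Farouk ($120,200): Rural Housing Credit: 16% of the $9,500 excess over $110,700 is $1,520; credit = $4,400 − $1,520 = $2,880.
Priya ($123,950): Rural Housing Credit: 16% of the $13,250 excess over $110,700 is $2,120; credit = $4,400 − $2,120 = $2,280.
Difference: |$2,880 − $2,280| = $600.

$600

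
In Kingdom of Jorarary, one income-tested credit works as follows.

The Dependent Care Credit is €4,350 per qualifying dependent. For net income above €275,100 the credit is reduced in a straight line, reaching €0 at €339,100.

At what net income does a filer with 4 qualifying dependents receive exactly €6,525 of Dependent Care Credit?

€315,100

Full credit = 4 × €4,350 = €17,400.
€6,525 is 6,525/17,400 of the full €17,400, so 10,875/17,400 of the €64,000 range has been used: income = €275,100 + €64,000 × 10,875/17,400 = €315,100.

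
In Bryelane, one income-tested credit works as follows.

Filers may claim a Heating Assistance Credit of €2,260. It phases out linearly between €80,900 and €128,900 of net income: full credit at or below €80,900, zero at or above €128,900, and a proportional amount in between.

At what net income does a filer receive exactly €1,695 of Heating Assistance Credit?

€92,900

€1,695 is 1,695/2,260 of the full €2,260, so 565/2,260 of the €48,000 range has been used: income = €80,900 + €48,000 × 565/2,260 = €92,900.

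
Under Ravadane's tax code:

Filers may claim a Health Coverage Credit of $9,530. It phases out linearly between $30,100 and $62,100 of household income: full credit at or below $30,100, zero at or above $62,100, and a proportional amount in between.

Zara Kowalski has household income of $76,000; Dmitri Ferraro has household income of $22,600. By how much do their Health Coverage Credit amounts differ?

$9,530

Zara ($76,000): Health Coverage Credit: $76,000 is at or above $62,100, so the credit is $0.
Dmitri ($22,600): Health Coverage Credit: $22,600 is at or below the $30,100 threshold, so the full $9,530 applies.
Difference: |$0 − $9,530| = $9,530.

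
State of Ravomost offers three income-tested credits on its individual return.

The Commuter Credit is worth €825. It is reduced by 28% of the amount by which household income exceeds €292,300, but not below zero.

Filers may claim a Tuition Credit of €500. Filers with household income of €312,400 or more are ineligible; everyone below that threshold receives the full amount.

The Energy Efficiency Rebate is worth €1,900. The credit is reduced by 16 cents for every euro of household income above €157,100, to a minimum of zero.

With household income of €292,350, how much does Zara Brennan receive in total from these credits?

Commuter Credit: 28% of the €50 excess over €292,300 is €14; credit = €825 − €14 = €811.
Tuition Credit: €292,350 is below the €312,400 cutoff, so the full €500 applies.
Energy Efficiency Rebate: 16% of the €135,250 excess over €157,100 is €21,640 ≥ base, so the credit is €0.
Total: €811 + €500 + €0 = €1,311.

€1,311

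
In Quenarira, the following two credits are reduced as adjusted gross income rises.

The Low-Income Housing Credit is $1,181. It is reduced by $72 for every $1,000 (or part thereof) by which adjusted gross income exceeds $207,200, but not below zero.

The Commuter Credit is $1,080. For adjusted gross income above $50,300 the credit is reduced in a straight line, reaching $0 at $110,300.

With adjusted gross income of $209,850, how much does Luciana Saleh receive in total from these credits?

Low-Income Housing Credit: income exceeds $207,200 by $2,650, which is 3 full-or-partial $1,000 increments; reduction = 3 × $72 = $216, leaving $965.
Commuter Credit: $209,850 is at or above $110,300, so the credit is $0.
Total: $965 + $0 = $965.

$965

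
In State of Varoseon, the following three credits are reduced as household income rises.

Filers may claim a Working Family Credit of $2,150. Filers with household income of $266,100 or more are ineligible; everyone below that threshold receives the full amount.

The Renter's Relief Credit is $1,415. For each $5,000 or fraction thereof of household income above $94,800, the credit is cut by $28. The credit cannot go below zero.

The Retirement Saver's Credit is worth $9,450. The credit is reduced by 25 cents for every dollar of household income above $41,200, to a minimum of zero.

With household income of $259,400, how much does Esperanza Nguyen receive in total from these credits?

$2,641

Working Family Credit: $259,400 is below the $266,100 cutoff, so the full $2,150 applies.
Renter's Relief Credit: income exceeds $94,800 by $164,600, which is 33 full-or-partial $5,000 increments; reduction = 33 × $28 = $924, leaving $491.
Retirement Saver's Credit: 25% of the $218,200 excess over $41,200 is $54,550 ≥ base, so the credit is $0.
Total: $2,150 + $491 + $0 = $2,641.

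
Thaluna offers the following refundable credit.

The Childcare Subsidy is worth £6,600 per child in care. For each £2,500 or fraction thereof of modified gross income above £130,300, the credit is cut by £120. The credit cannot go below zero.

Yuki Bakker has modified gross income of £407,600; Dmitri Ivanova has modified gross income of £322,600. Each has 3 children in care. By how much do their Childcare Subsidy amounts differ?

Yuki (£407,600): Childcare Subsidy: base = 3 × £6,600 = £19,800. income exceeds £130,300 by £277,300, which is 111 full-or-partial £2,500 increments; reduction = 111 × £120 = £13,320, leaving £6,480.
Dmitri (£322,600): Childcare Subsidy: base = 3 × £6,600 = £19,800. income exceeds £130,300 by £192,300, which is 77 full-or-partial £2,500 increments; reduction = 77 × £120 = £9,240, leaving £10,560.
Difference: |£6,480 − £10,560| = £4,080.

£4,080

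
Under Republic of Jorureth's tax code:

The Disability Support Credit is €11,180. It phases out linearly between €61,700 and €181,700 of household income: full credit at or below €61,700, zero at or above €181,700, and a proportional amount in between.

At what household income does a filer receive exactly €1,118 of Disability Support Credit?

€169,700

€1,118 is 1,118/11,180 of the full €11,180, so 10,062/11,180 of the €120,000 range has been used: income = €61,700 + €120,000 × 10,062/11,180 = €169,700.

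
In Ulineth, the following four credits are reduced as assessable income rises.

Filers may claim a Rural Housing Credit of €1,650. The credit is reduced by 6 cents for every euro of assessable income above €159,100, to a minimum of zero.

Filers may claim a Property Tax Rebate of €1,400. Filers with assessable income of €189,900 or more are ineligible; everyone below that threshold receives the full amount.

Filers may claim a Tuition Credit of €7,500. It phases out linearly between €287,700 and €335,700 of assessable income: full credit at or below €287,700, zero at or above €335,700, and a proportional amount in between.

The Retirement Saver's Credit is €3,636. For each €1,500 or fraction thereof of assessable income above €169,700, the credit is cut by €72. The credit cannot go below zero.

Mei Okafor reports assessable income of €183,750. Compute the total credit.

€11,987

Rural Housing Credit: 6% of the €24,650 excess over €159,100 is €1,479; credit = €1,650 − €1,479 = €171.
Property Tax Rebate: €183,750 is below the €189,900 cutoff, so the full €1,400 applies.
Tuition Credit: €183,750 is at or below the €287,700 threshold, so the full €7,500 applies.
Retirement Saver's Credit: income exceeds €169,700 by €14,050, which is 10 full-or-partial €1,500 increments; reduction = 10 × €72 = €720, leaving €2,916.
Total: €171 + €1,400 + €7,500 + €2,916 = €11,987.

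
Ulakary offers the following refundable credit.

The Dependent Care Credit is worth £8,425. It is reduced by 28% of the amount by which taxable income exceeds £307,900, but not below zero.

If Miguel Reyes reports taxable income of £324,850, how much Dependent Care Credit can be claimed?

Dependent Care Credit: 28% of the £16,950 excess over £307,900 is £4,746; credit = £8,425 − £4,746 = £3,679.

£3,679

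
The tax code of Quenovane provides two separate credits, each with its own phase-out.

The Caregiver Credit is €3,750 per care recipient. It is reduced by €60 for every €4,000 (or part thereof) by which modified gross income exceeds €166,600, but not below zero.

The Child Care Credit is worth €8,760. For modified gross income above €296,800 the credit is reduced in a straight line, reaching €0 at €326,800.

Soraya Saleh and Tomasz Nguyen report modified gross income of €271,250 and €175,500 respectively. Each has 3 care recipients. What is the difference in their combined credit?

€1,440

Soraya (€271,250): Caregiver Credit: base = 3 × €3,750 = €11,250. income exceeds €166,600 by €104,650, which is 27 full-or-partial €4,000 increments; reduction = 27 × €60 = €1,620, leaving €9,630. Child Care Credit: €271,250 is at or below the €296,800 threshold, so the full €8,760 applies. total €9,630 + €8,760 = €18,390
Tomasz (€175,500): Caregiver Credit: base = 3 × €3,750 = €11,250. income exceeds €166,600 by €8,900, which is 3 full-or-partial €4,000 increments; reduction = 3 × €60 = €180, leaving €11,070. Child Care Credit: €175,500 is at or below the €296,800 threshold, so the full €8,760 applies. total €11,070 + €8,760 = €19,830
Difference: |€18,390 − €19,830| = €1,440.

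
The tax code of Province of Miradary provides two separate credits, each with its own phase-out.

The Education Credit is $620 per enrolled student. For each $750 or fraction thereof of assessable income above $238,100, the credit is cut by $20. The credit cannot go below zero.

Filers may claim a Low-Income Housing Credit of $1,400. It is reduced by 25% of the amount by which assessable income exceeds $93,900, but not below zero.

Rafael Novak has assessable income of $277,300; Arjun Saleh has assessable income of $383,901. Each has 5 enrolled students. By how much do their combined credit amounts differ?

Rafael ($277,300): Education Credit: base = 5 × $620 = $3,100. income exceeds $238,100 by $39,200, which is 53 full-or-partial $750 increments; reduction = 53 × $20 = $1,060, leaving $2,040. Low-Income Housing Credit: 25% of the $183,400 excess over $93,900 is $45,850 ≥ base, so the credit is $0. total $2,040 + $0 = $2,040
Arjun ($383,901): Education Credit: base = 5 × $620 = $3,100. income exceeds $238,100 by $145,801 → 195 increments × $20 = $3,900 ≥ base, so the credit is $0. Low-Income Housing Credit: 25% of the $290,001 excess over $93,900 is $72,500.25 ≥ base, so the credit is $0. total $0 + $0 = $0
Difference: |$2,040 − $0| = $2,040.

$2,040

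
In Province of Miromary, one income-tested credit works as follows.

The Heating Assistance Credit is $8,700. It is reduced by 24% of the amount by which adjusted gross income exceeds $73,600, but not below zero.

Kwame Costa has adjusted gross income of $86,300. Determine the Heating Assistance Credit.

$5,652

Heating Assistance Credit: 24% of the $12,700 excess over $73,600 is $3,048; credit = $8,700 − $3,048 = $5,652.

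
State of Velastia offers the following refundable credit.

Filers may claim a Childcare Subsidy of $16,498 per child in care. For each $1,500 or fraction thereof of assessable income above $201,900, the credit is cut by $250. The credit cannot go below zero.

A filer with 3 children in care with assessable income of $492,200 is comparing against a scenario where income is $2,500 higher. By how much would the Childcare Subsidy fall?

At $492,200 — base = 3 × $16,498 = $49,494. income exceeds $201,900 by $290,300, which is 194 full-or-partial $1,500 increments; reduction = 194 × $250 = $48,500, leaving $994.
At $494,700 — base = 3 × $16,498 = $49,494. income exceeds $201,900 by $292,800, which is 196 full-or-partial $1,500 increments; reduction = 196 × $250 = $49,000, leaving $494.
Lost: $994 − $494 = $500.

$500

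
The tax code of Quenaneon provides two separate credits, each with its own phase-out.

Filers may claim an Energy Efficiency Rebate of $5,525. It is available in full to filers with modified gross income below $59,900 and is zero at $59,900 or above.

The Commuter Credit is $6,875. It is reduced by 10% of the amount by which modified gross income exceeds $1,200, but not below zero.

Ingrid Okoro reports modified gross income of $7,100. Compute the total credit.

Energy Efficiency Rebate: $7,100 is below the $59,900 cutoff, so the full $5,525 applies.
Commuter Credit: 10% of the $5,900 excess over $1,200 is $590; credit = $6,875 − $590 = $6,285.
Total: $5,525 + $6,285 = $11,810.

$11,810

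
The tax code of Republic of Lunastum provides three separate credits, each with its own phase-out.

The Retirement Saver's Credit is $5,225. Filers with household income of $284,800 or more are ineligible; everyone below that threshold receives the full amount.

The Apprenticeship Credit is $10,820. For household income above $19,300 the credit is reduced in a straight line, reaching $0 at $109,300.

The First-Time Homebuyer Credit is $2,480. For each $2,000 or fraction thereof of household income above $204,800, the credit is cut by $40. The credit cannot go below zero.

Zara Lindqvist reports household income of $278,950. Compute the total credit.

Retirement Saver's Credit: $278,950 is below the $284,800 cutoff, so the full $5,225 applies.
Apprenticeship Credit: $278,950 is at or above $109,300, so the credit is $0.
First-Time Homebuyer Credit: income exceeds $204,800 by $74,150, which is 38 full-or-partial $2,000 increments; reduction = 38 × $40 = $1,520, leaving $960.
Total: $5,225 + $0 + $960 = $6,185.

$6,185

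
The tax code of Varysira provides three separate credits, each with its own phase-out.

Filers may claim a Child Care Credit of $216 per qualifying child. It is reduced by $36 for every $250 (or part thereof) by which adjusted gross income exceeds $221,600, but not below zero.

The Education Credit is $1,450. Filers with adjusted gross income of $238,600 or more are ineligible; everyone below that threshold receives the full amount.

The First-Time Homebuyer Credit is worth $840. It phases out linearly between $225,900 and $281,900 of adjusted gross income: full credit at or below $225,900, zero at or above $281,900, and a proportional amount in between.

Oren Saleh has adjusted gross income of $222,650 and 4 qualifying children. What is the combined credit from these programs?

$2,974

Child Care Credit: base = 4 × $216 = $864. income exceeds $221,600 by $1,050, which is 5 full-or-partial $250 increments; reduction = 5 × $36 = $180, leaving $684.
Education Credit: $222,650 is below the $238,600 cutoff, so the full $1,450 applies.
First-Time Homebuyer Credit: $222,650 is at or below the $225,900 threshold, so the full $840 applies.
Total: $684 + $1,450 + $840 = $2,974.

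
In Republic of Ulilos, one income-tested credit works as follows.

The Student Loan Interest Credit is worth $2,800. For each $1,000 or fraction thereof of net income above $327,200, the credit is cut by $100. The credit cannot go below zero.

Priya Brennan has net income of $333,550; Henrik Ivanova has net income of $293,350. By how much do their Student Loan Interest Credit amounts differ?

Priya ($333,550): Student Loan Interest Credit: income exceeds $327,200 by $6,350, which is 7 full-or-partial $1,000 increments; reduction = 7 × $100 = $700, leaving $2,100.
Henrik ($293,350): Student Loan Interest Credit: $293,350 is at or below the $327,200 threshold, so the full $2,800 applies.
Difference: |$2,100 − $2,800| = $700.

$700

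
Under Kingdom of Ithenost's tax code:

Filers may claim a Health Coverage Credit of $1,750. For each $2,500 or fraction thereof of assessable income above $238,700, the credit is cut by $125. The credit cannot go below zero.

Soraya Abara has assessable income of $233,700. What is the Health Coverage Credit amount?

$1,750

Health Coverage Credit: $233,700 is at or below the $238,700 threshold, so the full $1,750 applies.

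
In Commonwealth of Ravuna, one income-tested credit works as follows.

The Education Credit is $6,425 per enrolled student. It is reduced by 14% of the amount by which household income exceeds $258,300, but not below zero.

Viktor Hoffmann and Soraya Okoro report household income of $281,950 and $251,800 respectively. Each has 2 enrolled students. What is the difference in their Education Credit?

$3,311

Viktor ($281,950): Education Credit: base = 2 × $6,425 = $12,850. 14% of the $23,650 excess over $258,300 is $3,311; credit = $12,850 − $3,311 = $9,539.
Soraya ($251,800): Education Credit: base = 2 × $6,425 = $12,850. $251,800 is at or below the $258,300 threshold, so the full $12,850 applies.
Difference: |$9,539 − $12,850| = $3,311.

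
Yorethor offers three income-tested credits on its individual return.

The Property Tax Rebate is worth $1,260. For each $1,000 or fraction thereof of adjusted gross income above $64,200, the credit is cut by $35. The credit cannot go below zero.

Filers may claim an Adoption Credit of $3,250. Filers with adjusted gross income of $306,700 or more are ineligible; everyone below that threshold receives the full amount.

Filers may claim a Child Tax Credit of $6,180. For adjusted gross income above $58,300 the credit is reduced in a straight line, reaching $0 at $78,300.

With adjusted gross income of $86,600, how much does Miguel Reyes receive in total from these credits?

Property Tax Rebate: income exceeds $64,200 by $22,400, which is 23 full-or-partial $1,000 increments; reduction = 23 × $35 = $805, leaving $455.
Adoption Credit: $86,600 is below the $306,700 cutoff, so the full $3,250 applies.
Child Tax Credit: $86,600 is at or above $78,300, so the credit is $0.
Total: $455 + $3,250 + $0 = $3,705.

$3,705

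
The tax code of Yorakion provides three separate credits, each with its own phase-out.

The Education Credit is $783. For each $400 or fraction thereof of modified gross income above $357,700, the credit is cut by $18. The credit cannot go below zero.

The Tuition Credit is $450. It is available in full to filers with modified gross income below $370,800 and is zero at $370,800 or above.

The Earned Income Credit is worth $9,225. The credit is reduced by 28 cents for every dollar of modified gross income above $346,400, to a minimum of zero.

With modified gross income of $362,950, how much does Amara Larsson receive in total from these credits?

Education Credit: income exceeds $357,700 by $5,250, which is 14 full-or-partial $400 increments; reduction = 14 × $18 = $252, leaving $531.
Tuition Credit: $362,950 is below the $370,800 cutoff, so the full $450 applies.
Earned Income Credit: 28% of the $16,550 excess over $346,400 is $4,634; credit = $9,225 − $4,634 = $4,591.
Total: $531 + $450 + $4,591 = $5,572.

$5,572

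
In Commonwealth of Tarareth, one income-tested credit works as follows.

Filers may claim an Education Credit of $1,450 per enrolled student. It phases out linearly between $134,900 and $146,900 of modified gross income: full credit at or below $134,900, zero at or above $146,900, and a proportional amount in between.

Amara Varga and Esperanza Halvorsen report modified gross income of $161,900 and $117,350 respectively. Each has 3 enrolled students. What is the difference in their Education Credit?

$4,350

Amara ($161,900): Education Credit: base = 3 × $1,450 = $4,350. $161,900 is at or above $146,900, so the credit is $0.
Esperanza ($117,350): Education Credit: base = 3 × $1,450 = $4,350. $117,350 is at or below the $134,900 threshold, so the full $4,350 applies.
Difference: |$0 − $4,350| = $4,350.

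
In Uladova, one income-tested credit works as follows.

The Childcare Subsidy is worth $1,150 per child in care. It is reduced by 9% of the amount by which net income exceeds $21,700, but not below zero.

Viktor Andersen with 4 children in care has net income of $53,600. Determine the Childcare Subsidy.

$1,729

Childcare Subsidy: base = 4 × $1,150 = $4,600. 9% of the $31,900 excess over $21,700 is $2,871; credit = $4,600 − $2,871 = $1,729.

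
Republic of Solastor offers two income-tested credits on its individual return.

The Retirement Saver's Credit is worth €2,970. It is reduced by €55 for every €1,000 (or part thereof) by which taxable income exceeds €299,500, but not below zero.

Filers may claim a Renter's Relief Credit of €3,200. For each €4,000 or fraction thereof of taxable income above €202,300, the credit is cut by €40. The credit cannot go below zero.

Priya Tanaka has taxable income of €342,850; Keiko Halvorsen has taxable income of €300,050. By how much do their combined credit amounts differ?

Priya (€342,850): Retirement Saver's Credit: income exceeds €299,500 by €43,350, which is 44 full-or-partial €1,000 increments; reduction = 44 × €55 = €2,420, leaving €550. Renter's Relief Credit: income exceeds €202,300 by €140,550, which is 36 full-or-partial €4,000 increments; reduction = 36 × €40 = €1,440, leaving €1,760. total €550 + €1,760 = €2,310
Keiko (€300,050): Retirement Saver's Credit: income exceeds €299,500 by €550, which is 1 full-or-partial €1,000 increment; reduction = 1 × €55 = €55, leaving €2,915. Renter's Relief Credit: income exceeds €202,300 by €97,750, which is 25 full-or-partial €4,000 increments; reduction = 25 × €40 = €1,000, leaving €2,200. total €2,915 + €2,200 = €5,115
Difference: |€2,310 − €5,115| = €2,805.

€2,805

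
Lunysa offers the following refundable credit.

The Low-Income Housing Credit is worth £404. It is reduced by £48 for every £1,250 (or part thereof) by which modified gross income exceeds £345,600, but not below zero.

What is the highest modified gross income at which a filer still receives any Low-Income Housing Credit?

£355,600

After 8 increments the reduction is 8 × £48 = £384, leaving £20; one more increment wipes it out. Increment 8 ends at excess 8 × £1,250 = £10,000, so the highest qualifying income is £345,600 + £10,000 = £355,600.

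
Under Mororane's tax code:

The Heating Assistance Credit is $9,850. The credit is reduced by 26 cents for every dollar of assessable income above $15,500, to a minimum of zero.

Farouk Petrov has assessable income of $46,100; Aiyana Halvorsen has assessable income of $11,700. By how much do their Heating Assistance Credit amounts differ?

Farouk ($46,100): Heating Assistance Credit: 26% of the $30,600 excess over $15,500 is $7,956; credit = $9,850 − $7,956 = $1,894.
Aiyana ($11,700): Heating Assistance Credit: $11,700 is at or below the $15,500 threshold, so the full $9,850 applies.
Difference: |$1,894 − $9,850| = $7,956.

$7,956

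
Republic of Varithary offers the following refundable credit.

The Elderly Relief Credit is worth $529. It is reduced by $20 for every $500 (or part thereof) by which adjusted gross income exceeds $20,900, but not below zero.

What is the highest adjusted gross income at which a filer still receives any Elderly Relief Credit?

$33,900

After 26 increments the reduction is 26 × $20 = $520, leaving $9; one more increment wipes it out. Increment 26 ends at excess 26 × $500 = $13,000, so the highest qualifying income is $20,900 + $13,000 = $33,900.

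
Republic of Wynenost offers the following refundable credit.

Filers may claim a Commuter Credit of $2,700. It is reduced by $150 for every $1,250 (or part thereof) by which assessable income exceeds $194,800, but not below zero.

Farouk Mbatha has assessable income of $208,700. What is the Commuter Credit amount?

$900

Commuter Credit: income exceeds $194,800 by $13,900, which is 12 full-or-partial $1,250 increments; reduction = 12 × $150 = $1,800, leaving $900.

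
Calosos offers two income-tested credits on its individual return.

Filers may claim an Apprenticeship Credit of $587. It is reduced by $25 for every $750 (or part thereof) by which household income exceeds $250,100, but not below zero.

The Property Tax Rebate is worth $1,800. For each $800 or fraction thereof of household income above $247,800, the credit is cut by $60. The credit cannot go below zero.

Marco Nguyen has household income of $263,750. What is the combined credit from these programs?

$712

Apprenticeship Credit: income exceeds $250,100 by $13,650, which is 19 full-or-partial $750 increments; reduction = 19 × $25 = $475, leaving $112.
Property Tax Rebate: income exceeds $247,800 by $15,950, which is 20 full-or-partial $800 increments; reduction = 20 × $60 = $1,200, leaving $600.
Total: $112 + $600 = $712.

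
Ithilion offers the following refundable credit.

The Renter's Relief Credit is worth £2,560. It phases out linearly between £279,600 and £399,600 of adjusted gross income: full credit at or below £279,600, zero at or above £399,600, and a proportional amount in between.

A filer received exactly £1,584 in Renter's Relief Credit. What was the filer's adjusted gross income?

£325,350

£1,584 is 1,584/2,560 of the full £2,560, so 976/2,560 of the £120,000 range has been used: income = £279,600 + £120,000 × 976/2,560 = £325,350.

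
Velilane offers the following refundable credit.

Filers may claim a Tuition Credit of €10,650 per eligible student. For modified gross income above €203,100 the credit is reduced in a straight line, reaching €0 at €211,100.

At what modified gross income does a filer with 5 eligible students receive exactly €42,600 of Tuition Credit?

€204,700

Full credit = 5 × €10,650 = €53,250.
€42,600 is 42,600/53,250 of the full €53,250, so 10,650/53,250 of the €8,000 range has been used: income = €203,100 + €8,000 × 10,650/53,250 = €204,700.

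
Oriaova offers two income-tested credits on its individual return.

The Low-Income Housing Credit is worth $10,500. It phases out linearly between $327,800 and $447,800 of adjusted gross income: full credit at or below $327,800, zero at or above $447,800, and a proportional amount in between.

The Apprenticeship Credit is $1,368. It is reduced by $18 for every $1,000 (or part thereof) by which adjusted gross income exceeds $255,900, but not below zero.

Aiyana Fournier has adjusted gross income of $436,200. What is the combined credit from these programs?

Low-Income Housing Credit: $436,200 is $108,400 into a $120,000 phase-out range, leaving 11,600/120,000 of the credit: $10,500 × 11,600/120,000 = $1,015.
Apprenticeship Credit: income exceeds $255,900 by $180,300 → 181 increments × $18 = $3,258 ≥ base, so the credit is $0.
Total: $1,015 + $0 = $1,015.

$1,015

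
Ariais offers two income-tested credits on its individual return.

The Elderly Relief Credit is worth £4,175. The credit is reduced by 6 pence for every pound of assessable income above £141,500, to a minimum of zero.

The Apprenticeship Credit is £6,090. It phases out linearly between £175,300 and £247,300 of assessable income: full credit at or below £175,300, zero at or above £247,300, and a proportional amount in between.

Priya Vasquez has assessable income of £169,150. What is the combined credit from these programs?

£8,606

Elderly Relief Credit: 6% of the £27,650 excess over £141,500 is £1,659; credit = £4,175 − £1,659 = £2,516.
Apprenticeship Credit: £169,150 is at or below the £175,300 threshold, so the full £6,090 applies.
Total: £2,516 + £6,090 = £8,606.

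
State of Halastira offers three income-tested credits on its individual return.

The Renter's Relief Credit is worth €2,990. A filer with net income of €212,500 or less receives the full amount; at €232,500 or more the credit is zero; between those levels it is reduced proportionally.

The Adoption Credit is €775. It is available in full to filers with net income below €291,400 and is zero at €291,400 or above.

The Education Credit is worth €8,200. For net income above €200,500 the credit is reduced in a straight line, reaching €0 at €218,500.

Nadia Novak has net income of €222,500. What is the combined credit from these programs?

€2,270

Renter's Relief Credit: €222,500 is €10,000 into a €20,000 phase-out range, leaving 10,000/20,000 of the credit: €2,990 × 10,000/20,000 = €1,495.
Adoption Credit: €222,500 is below the €291,400 cutoff, so the full €775 applies.
Education Credit: €222,500 is at or above €218,500, so the credit is €0.
Total: €1,495 + €775 + €0 = €2,270.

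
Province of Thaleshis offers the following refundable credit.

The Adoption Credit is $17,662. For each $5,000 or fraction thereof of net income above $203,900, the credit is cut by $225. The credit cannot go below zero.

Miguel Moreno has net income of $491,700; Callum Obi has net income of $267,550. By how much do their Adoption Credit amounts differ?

Miguel ($491,700): Adoption Credit: income exceeds $203,900 by $287,800, which is 58 full-or-partial $5,000 increments; reduction = 58 × $225 = $13,050, leaving $4,612.
Callum ($267,550): Adoption Credit: income exceeds $203,900 by $63,650, which is 13 full-or-partial $5,000 increments; reduction = 13 × $225 = $2,925, leaving $14,737.
Difference: |$4,612 − $14,737| = $10,125.

$10,125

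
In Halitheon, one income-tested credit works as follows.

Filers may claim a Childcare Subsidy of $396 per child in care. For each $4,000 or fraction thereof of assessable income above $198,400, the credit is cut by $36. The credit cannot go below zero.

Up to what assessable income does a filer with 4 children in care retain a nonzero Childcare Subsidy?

Full credit = 4 × $396 = $1,584.
After 43 increments the reduction is 43 × $36 = $1,548, leaving $36; one more increment wipes it out. Increment 43 ends at excess 43 × $4,000 = $172,000, so the highest qualifying income is $198,400 + $172,000 = $370,400.

$370,400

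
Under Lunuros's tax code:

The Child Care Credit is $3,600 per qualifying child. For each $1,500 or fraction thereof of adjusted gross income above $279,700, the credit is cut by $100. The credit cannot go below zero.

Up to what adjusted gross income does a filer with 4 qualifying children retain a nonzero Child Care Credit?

$494,200

Full credit = 4 × $3,600 = $14,400.
After 143 increments the reduction is 143 × $100 = $14,300, leaving $100; one more increment wipes it out. Increment 143 ends at excess 143 × $1,500 = $214,500, so the highest qualifying income is $279,700 + $214,500 = $494,200.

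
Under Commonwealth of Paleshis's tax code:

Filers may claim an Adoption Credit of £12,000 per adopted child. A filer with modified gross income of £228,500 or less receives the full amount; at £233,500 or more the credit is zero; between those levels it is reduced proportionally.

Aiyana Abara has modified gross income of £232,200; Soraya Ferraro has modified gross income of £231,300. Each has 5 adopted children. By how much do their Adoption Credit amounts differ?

£10,800

Aiyana (£232,200): Adoption Credit: base = 5 × £12,000 = £60,000. £232,200 is £3,700 into a £5,000 phase-out range, leaving 1,300/5,000 of the credit: £60,000 × 1,300/5,000 = £15,600.
Soraya (£231,300): Adoption Credit: base = 5 × £12,000 = £60,000. £231,300 is £2,800 into a £5,000 phase-out range, leaving 2,200/5,000 of the credit: £60,000 × 2,200/5,000 = £26,400.
Difference: |£15,600 − £26,400| = £10,800.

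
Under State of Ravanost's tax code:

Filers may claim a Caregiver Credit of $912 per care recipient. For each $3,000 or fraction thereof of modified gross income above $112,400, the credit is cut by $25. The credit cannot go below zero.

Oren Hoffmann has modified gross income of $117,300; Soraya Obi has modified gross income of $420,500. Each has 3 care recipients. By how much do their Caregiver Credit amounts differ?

$2,525

Oren ($117,300): Caregiver Credit: base = 3 × $912 = $2,736. income exceeds $112,400 by $4,900, which is 2 full-or-partial $3,000 increments; reduction = 2 × $25 = $50, leaving $2,686.
Soraya ($420,500): Caregiver Credit: base = 3 × $912 = $2,736. income exceeds $112,400 by $308,100, which is 103 full-or-partial $3,000 increments; reduction = 103 × $25 = $2,575, leaving $161.
Difference: |$2,686 − $161| = $2,525.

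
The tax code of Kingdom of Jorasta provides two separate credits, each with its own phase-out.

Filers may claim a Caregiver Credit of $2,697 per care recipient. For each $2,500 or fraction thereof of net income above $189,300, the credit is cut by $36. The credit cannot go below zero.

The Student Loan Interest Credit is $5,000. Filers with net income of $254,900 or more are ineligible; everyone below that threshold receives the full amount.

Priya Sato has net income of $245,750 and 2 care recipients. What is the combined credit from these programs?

$9,566

Caregiver Credit: base = 2 × $2,697 = $5,394. income exceeds $189,300 by $56,450, which is 23 full-or-partial $2,500 increments; reduction = 23 × $36 = $828, leaving $4,566.
Student Loan Interest Credit: $245,750 is below the $254,900 cutoff, so the full $5,000 applies.
Total: $4,566 + $5,000 = $9,566.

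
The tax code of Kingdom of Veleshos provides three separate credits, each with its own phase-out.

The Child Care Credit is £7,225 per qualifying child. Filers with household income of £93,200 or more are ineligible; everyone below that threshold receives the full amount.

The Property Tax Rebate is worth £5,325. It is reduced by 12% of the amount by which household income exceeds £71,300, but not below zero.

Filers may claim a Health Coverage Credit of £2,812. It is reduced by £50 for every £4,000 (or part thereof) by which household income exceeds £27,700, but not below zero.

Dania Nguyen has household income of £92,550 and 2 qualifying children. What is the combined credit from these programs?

£19,187

Child Care Credit: base = 2 × £7,225 = £14,450. £92,550 is below the £93,200 cutoff, so the full £14,450 applies.
Property Tax Rebate: 12% of the £21,250 excess over £71,300 is £2,550; credit = £5,325 − £2,550 = £2,775.
Health Coverage Credit: income exceeds £27,700 by £64,850, which is 17 full-or-partial £4,000 increments; reduction = 17 × £50 = £850, leaving £1,962.
Total: £14,450 + £2,775 + £1,962 = £19,187.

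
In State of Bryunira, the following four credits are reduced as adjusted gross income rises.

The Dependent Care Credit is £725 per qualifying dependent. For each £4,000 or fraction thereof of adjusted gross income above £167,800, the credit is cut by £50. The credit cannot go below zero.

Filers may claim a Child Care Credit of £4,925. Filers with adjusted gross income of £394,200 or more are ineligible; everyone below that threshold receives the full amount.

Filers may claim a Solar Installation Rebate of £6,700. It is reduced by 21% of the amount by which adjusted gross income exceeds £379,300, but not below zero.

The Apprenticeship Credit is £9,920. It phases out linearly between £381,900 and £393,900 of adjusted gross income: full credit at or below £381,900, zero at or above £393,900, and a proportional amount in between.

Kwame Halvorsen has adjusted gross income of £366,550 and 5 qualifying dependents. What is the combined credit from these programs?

Dependent Care Credit: base = 5 × £725 = £3,625. income exceeds £167,800 by £198,750, which is 50 full-or-partial £4,000 increments; reduction = 50 × £50 = £2,500, leaving £1,125.
Child Care Credit: £366,550 is below the £394,200 cutoff, so the full £4,925 applies.
Solar Installation Rebate: £366,550 is at or below the £379,300 threshold, so the full £6,700 applies.
Apprenticeship Credit: £366,550 is at or below the £381,900 threshold, so the full £9,920 applies.
Total: £1,125 + £4,925 + £6,700 + £9,920 = £22,670.

£22,670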